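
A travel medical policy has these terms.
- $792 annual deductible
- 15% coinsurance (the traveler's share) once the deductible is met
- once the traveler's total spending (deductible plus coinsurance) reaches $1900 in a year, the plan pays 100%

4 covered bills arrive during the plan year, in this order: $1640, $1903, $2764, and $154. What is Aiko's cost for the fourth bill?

$23.10

Bill 1, $1640: $792 to deductible, leaving $848; traveler's 15% is $127.20. Traveler pays $919.20; OOP now $919.20.
Bill 2, $1903: deductible already satisfied, so traveler's share is 15% × $1903 = $285.45. Traveler owes $285.45 (running OOP $1204.65).
Bill 3, $2764: 15% coinsurance on $2764 = $414.60. Traveler owes $414.60 (running OOP $1619.25).
Bill 4, $154: deductible already satisfied, so traveler's share is 15% × $154 = $23.10. Cost to traveler: $23.10. OOP to date $1642.35.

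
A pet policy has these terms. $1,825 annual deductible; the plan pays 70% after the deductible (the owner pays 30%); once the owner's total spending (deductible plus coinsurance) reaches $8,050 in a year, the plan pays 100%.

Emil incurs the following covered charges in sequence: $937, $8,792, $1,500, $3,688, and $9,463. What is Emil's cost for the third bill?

$450

#1 ($937): fully absorbed by the deductible. Owner owes $937 (running OOP $937).
#2 ($8,792): $888 to deductible, leaving $7,904; coinsurance $7,904 × 30% = $2,371.20. Owner owes $3,259.20 (running OOP $4,196.20).
#3 ($1,500): 30% coinsurance on $1,500 = $450. Owner owes $450 (running OOP $4,646.20).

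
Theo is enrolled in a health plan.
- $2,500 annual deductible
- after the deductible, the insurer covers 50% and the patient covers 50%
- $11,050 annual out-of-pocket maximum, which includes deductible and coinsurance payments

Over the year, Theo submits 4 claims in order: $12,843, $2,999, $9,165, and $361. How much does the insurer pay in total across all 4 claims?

#1 ($12,843): deductible takes $2,500, $10,343 remains; patient's 50% is $5,171.50. Patient pays $7,671.50; OOP now $7,671.50. Plan pays $12,843 − $7,671.50 = $5,171.50.
#2 ($2,999): deductible met; 50% of $2,999 = $1,499.50. Patient pays $1,499.50; OOP now $9,171. Insurer: $2,999 − $1,499.50 = $1,499.50.
#3 ($9,165): 50% coinsurance on $9,165 = $4,582.50. That would push OOP to $13,753.50, over the $11,050 cap, so patient pays $11,050 − $9,171 = $1,879. Plan pays $9,165 − $1,879 = $7,286.
#4 ($361): deductible met; 50% of $361 = $180.50. OOP would hit $11,230.50 > $11,050, so the cap limits the patient to $11,050 − $11,050 = $0. Insurer: $361 − $0 = $361.
Insurer total = bills − patient's total = $25,368 − $11,050 = $14,318.

$14,318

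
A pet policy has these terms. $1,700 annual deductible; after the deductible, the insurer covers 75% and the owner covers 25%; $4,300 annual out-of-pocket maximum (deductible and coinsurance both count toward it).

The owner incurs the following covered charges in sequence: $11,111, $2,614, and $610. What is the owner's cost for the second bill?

Claim 1 ($11,111): $1,700 finishes the deductible; $9,411 goes to coinsurance; coinsurance $9,411 × 25% = $2,352.75. Owner pays $4,052.75; OOP now $4,052.75.
Claim 2 ($2,614): deductible met; 25% of $2,614 = $653.50. Adding that to $4,052.75 gives $4,706.25, past the $4,300 cap; owner pays only $4,300 − $4,052.75 = $247.25.

$247.25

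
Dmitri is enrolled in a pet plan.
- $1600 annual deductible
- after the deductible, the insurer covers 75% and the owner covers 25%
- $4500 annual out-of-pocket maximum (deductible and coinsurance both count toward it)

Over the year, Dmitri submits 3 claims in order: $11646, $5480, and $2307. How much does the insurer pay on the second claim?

Claim 1 ($11646): $1600 to deductible, leaving $10046; owner's 25% is $2511.50. Owner owes $4111.50 (running OOP $4111.50). Plan pays $11646 − $4111.50 = $7534.50.
Claim 2 ($5480): deductible already satisfied, so owner's share is 25% × $5480 = $1370. OOP would hit $5481.50 > $4500, so the cap limits the owner to $4500 − $4111.50 = $388.50. Insurer: $5480 − $388.50 = $5091.50.

$5091.50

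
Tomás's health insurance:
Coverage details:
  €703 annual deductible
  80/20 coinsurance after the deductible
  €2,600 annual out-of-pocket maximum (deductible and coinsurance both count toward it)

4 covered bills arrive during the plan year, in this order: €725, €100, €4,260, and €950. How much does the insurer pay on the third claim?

€3,408

Claim 1 — €725: €703 finishes the deductible; €22 goes to coinsurance; patient's 20% is €4.40. Patient owes €707.40 (running OOP €707.40). Insurer: €725 − €707.40 = €17.60.
Claim 2 — €100: 20% coinsurance on €100 = €20. Patient owes €20 (running OOP €727.40). Plan pays €100 − €20 = €80.
Claim 3 — €4,260: deductible met; 20% of €4,260 = €852. Cost to patient: €852. OOP to date €1,579.40. Plan pays €4,260 − €852 = €3,408.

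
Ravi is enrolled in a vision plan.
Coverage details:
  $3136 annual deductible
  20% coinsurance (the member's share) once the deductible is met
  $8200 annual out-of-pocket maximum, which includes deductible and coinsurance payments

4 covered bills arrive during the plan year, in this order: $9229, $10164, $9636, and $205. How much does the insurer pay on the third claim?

$7823.40

Bill 1, $9229: deductible takes $3136, $6093 remains; member's 20% is $1218.60. Cost to member: $4354.60. OOP to date $4354.60. Insurer: $9229 − $4354.60 = $4874.40.
Bill 2, $10164: deductible met; 20% of $10164 = $2032.80. Member owes $2032.80 (running OOP $6387.40). Plan pays $10164 − $2032.80 = $8131.20.
Bill 3, $9636: deductible met; 20% of $9636 = $1927.20. Adding that to $6387.40 gives $8314.60, past the $8200 cap; member pays only $8200 − $6387.40 = $1812.60. Plan pays $9636 − $1812.60 = $7823.40.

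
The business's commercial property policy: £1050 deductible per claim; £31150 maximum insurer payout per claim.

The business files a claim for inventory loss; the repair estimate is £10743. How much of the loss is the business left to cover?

£1050

Subtract the deductible: £10743 − £1050 = £9693.
That's under the £31150 cap, so the insurer reimburses the full £9693.
Out of pocket: £10743 − £9693 = £1050.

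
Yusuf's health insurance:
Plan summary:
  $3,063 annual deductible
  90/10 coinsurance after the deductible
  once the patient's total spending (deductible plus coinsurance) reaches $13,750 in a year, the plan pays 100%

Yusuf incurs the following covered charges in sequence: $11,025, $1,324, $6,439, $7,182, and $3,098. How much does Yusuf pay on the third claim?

$643.90

Claim 1 — $11,025: $3,063 to deductible, leaving $7,962; coinsurance $7,962 × 10% = $796.20. Patient owes $3,859.20 (running OOP $3,859.20).
Claim 2 — $1,324: deductible already satisfied, so patient's share is 10% × $1,324 = $132.40. Cost to patient: $132.40. OOP to date $3,991.60.
Claim 3 — $6,439: deductible already satisfied, so patient's share is 10% × $6,439 = $643.90. Patient owes $643.90 (running OOP $4,635.50).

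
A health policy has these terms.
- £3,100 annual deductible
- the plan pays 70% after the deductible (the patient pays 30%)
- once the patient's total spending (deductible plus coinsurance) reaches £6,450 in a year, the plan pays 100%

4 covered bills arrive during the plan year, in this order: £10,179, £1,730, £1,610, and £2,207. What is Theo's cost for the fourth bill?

#1 (£10,179): deductible takes £3,100, £7,079 remains; 30% of £7,079 = £2,123.70. Patient pays £5,223.70; OOP now £5,223.70.
#2 (£1,730): deductible already satisfied, so patient's share is 30% × £1,730 = £519. Patient owes £519 (running OOP £5,742.70).
#3 (£1,610): 30% coinsurance on £1,610 = £483. Patient owes £483 (running OOP £6,225.70).
#4 (£2,207): deductible met; 30% of £2,207 = £662.10. Adding that to £6,225.70 gives £6,887.80, past the £6,450 cap; patient pays only £6,450 − £6,225.70 = £224.30.

£224.30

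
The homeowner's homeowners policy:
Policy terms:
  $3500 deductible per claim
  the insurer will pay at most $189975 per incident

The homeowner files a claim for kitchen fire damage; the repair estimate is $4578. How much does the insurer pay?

$1078

After the deductible, $4578 − $3500 = $1078 remains.
$1078 ≤ $189975, so the limit doesn't bind; insurer pays $1078.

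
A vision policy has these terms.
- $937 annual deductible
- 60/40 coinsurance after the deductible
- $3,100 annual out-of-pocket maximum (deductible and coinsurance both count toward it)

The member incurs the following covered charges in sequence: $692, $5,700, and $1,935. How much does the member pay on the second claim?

$2,408

Bill 1, $692: fully absorbed by the deductible. Cost to member: $692. OOP to date $692.
Bill 2, $5,700: $245 finishes the deductible; $5,455 goes to coinsurance; 40% of $5,455 = $2,182. Together that's $245 + $2,182 = $2,427. OOP would hit $3,119 > $3,100, so the cap limits the member to $3,100 − $692 = $2,408.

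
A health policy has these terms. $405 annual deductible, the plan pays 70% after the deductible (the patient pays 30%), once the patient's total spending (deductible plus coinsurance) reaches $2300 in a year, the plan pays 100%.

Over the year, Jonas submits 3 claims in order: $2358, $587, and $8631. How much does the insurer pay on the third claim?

Claim 1 ($2358): $405 to deductible, leaving $1953; patient's 30% is $585.90. Patient pays $990.90; OOP now $990.90. Plan pays $2358 − $990.90 = $1367.10.
Claim 2 ($587): deductible met; 30% of $587 = $176.10. Cost to patient: $176.10. OOP to date $1167. Plan pays $587 − $176.10 = $410.90.
Claim 3 ($8631): deductible already satisfied, so patient's share is 30% × $8631 = $2589.30. OOP would hit $3756.30 > $2300, so the cap limits the patient to $2300 − $1167 = $1133. Plan pays $8631 − $1133 = $7498.

$7498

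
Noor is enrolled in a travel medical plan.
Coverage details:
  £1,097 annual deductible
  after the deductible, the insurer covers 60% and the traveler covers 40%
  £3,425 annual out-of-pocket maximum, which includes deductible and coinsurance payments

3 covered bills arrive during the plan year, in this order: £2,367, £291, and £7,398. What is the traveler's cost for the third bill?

Bill 1, £2,367: deductible takes £1,097, £1,270 remains; 40% of £1,270 = £508. Traveler owes £1,605 (running OOP £1,605).
Bill 2, £291: deductible met; 40% of £291 = £116.40. Traveler owes £116.40 (running OOP £1,721.40).
Bill 3, £7,398: 40% coinsurance on £7,398 = £2,959.20. That would push OOP to £4,680.60, over the £3,425 cap, so traveler pays £3,425 − £1,721.40 = £1,703.60.

£1,703.60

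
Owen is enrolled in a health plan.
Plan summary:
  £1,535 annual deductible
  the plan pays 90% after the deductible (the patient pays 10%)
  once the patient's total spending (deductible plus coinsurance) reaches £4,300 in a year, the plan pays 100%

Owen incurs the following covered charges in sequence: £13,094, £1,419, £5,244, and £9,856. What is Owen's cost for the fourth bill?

Claim 1 — £13,094: deductible takes £1,535, £11,559 remains; 10% of £11,559 = £1,155.90. Cost to patient: £2,690.90. OOP to date £2,690.90.
Claim 2 — £1,419: deductible already satisfied, so patient's share is 10% × £1,419 = £141.90. Patient owes £141.90 (running OOP £2,832.80).
Claim 3 — £5,244: 10% coinsurance on £5,244 = £524.40. Patient owes £524.40 (running OOP £3,357.20).
Claim 4 — £9,856: deductible already satisfied, so patient's share is 10% × £9,856 = £985.60. Adding that to £3,357.20 gives £4,342.80, past the £4,300 cap; patient pays only £4,300 − £3,357.20 = £942.80.

£942.80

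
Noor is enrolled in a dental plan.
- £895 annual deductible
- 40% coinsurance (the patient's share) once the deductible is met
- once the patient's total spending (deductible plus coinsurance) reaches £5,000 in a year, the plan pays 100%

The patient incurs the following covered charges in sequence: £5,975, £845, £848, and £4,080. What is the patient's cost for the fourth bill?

£1,395.80

Claim 1 (£5,975): deductible takes £895, £5,080 remains; 40% of £5,080 = £2,032. Cost to patient: £2,927. OOP to date £2,927.
Claim 2 (£845): 40% coinsurance on £845 = £338. Patient owes £338 (running OOP £3,265).
Claim 3 (£848): deductible already satisfied, so patient's share is 40% × £848 = £339.20. Patient owes £339.20 (running OOP £3,604.20).
Claim 4 (£4,080): 40% coinsurance on £4,080 = £1,632. Adding that to £3,604.20 gives £5,236.20, past the £5,000 cap; patient pays only £5,000 − £3,604.20 = £1,395.80.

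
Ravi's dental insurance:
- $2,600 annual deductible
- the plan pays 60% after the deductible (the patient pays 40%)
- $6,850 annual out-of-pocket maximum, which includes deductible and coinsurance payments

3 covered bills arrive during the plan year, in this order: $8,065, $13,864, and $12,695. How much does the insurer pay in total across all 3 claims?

Claim 1 ($8,065): deductible takes $2,600, $5,465 remains; patient's 40% is $2,186. Patient pays $4,786; OOP now $4,786. Plan pays $8,065 − $4,786 = $3,279.
Claim 2 ($13,864): deductible met; 40% of $13,864 = $5,545.60. That would push OOP to $10,331.60, over the $6,850 cap, so patient pays $6,850 − $4,786 = $2,064. Insurer: $13,864 − $2,064 = $11,800.
Claim 3 ($12,695): 40% coinsurance on $12,695 = $5,078. OOP would hit $11,928 > $6,850, so the cap limits the patient to $6,850 − $6,850 = $0. Plan pays $12,695 − $0 = $12,695.
Insurer total = bills − patient's total = $34,624 − $6,850 = $27,774.

$27,774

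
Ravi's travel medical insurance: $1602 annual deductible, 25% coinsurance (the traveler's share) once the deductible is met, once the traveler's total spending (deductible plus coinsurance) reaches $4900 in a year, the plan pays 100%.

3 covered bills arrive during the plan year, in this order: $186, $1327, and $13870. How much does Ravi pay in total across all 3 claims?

Claim 1 — $186: entire amount goes to the deductible. Cost to traveler: $186. OOP to date $186.
Claim 2 — $1327: entire amount goes to the deductible. Cost to traveler: $1327. OOP to date $1513.
Claim 3 — $13870: $89 to deductible, leaving $13781; 25% of $13781 = $3445.25. Claim cost before the cap: $89 + $3445.25 = $3534.25. OOP would hit $5047.25 > $4900, so the cap limits the traveler to $4900 − $1513 = $3387.
Summing the traveler's payments: $186 + $1327 + $3387 = $4900.

$4900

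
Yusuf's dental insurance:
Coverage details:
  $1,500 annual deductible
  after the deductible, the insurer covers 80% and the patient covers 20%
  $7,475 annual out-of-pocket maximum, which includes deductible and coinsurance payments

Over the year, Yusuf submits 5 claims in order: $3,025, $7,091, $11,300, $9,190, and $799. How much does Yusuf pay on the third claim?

$2,260

#1 ($3,025): deductible takes $1,500, $1,525 remains; coinsurance $1,525 × 20% = $305. Patient pays $1,805; OOP now $1,805.
#2 ($7,091): deductible met; 20% of $7,091 = $1,418.20. Cost to patient: $1,418.20. OOP to date $3,223.20.
#3 ($11,300): deductible already satisfied, so patient's share is 20% × $11,300 = $2,260. Patient owes $2,260 (running OOP $5,483.20).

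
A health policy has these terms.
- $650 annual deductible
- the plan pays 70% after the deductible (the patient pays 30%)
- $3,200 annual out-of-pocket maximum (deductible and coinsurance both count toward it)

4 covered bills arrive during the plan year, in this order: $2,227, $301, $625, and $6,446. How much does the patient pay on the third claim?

$187.50

Claim 1 — $2,227: $650 finishes the deductible; $1,577 goes to coinsurance; patient's 30% is $473.10. Patient owes $1,123.10 (running OOP $1,123.10).
Claim 2 — $301: deductible already satisfied, so patient's share is 30% × $301 = $90.30. Cost to patient: $90.30. OOP to date $1,213.40.
Claim 3 — $625: deductible met; 30% of $625 = $187.50. Patient pays $187.50; OOP now $1,400.90.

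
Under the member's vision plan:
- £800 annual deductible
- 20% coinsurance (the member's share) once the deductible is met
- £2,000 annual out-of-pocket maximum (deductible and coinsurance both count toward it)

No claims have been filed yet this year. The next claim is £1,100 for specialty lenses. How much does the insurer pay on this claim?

Nothing has been paid toward the £800 deductible, so the first £800 of this charge is applied there.
The remaining £300 (= £1,100 − £800) moves to coinsurance.
Member's 20% share of £300 is £60.
That puts the member's cost at £800 + £60 = £860 before any cap.
Year-to-date out-of-pocket becomes £0 + £860 = £860, still under the £2,000 maximum, so no cap applies.
The insurer covers the remainder: £1,100 − £860 = £240.

£240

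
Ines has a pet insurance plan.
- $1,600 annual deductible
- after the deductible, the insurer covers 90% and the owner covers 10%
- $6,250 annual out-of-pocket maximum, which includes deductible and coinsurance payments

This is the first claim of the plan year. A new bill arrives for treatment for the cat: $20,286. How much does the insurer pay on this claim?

$16,817.40

Nothing has been paid toward the $1,600 deductible, so the first $1,600 of this charge is applied there.
After the $1,600 deductible portion, $20,286 − $1,600 = $18,686 is subject to coinsurance.
Owner's 10% share of $18,686 is $1,868.60.
That puts the owner's cost at $1,600 + $1,868.60 = $3,468.60 before any cap.
Total out-of-pocket so far would be $0 + $3,468.60 = $3,468.60, below the $6,250 cap — no reduction.
The plan picks up $20,286 − $3,468.60 = $16,817.40.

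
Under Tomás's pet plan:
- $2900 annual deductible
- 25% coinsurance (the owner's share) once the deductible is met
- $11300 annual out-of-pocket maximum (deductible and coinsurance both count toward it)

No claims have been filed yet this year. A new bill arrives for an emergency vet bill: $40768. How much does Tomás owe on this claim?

$11300

The full $2900 deductible is still open; $2900 of this bill applies to it.
The remaining $37868 (= $40768 − $2900) moves to coinsurance.
Owner's 25% share of $37868 is $9467.
Owner responsibility before any cap: $2900 + $9467 = $12367.
That would bring total out-of-pocket to $12367, past the $11300 cap. The owner is capped at $11300 − $0 = $11300 on this claim.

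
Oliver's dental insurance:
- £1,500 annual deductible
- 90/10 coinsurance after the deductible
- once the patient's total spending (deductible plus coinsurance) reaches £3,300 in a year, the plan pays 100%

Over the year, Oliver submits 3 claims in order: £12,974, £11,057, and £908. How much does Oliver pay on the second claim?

£652.60

#1 (£12,974): £1,500 to deductible, leaving £11,474; 10% of £11,474 = £1,147.40. Patient pays £2,647.40; OOP now £2,647.40.
#2 (£11,057): deductible met; 10% of £11,057 = £1,105.70. That would push OOP to £3,753.10, over the £3,300 cap, so patient pays £3,300 − £2,647.40 = £652.60.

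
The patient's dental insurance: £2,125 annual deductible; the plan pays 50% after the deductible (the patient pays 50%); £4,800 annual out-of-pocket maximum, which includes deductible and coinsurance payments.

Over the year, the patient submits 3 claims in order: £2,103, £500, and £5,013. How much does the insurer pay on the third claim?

Claim 1 — £2,103: all of it applies to the deductible. Patient pays £2,103; OOP now £2,103. Insurer: £2,103 − £2,103 = £0.
Claim 2 — £500: £22 to deductible, leaving £478; patient's 50% is £239. Cost to patient: £261. OOP to date £2,364. Plan pays £500 − £261 = £239.
Claim 3 — £5,013: 50% coinsurance on £5,013 = £2,506.50. That would push OOP to £4,870.50, over the £4,800 cap, so patient pays £4,800 − £2,364 = £2,436. Insurer: £5,013 − £2,436 = £2,577.

£2,577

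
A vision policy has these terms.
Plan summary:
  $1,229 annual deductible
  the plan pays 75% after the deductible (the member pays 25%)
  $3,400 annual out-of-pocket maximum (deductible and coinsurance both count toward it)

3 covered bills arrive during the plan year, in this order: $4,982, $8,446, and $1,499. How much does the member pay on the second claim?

$1,232.75

Claim 1 ($4,982): $1,229 finishes the deductible; $3,753 goes to coinsurance; coinsurance $3,753 × 25% = $938.25. Cost to member: $2,167.25. OOP to date $2,167.25.
Claim 2 ($8,446): deductible already satisfied, so member's share is 25% × $8,446 = $2,111.50. OOP would hit $4,278.75 > $3,400, so the cap limits the member to $3,400 − $2,167.25 = $1,232.75.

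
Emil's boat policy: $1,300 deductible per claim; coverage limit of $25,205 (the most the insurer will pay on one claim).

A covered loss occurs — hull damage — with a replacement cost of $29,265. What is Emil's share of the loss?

$4,060

Less the $1,300 deductible: $29,265 − $1,300 = $27,965.
Since $27,965 > $25,205, the payout is capped at $25,205.
Out of pocket: $29,265 − $25,205 = $4,060.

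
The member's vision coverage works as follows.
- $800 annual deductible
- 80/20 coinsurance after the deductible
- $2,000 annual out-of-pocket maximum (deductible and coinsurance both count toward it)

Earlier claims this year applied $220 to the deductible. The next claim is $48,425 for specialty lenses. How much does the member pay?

Remaining deductible: $800 − $220 = $580.
The remaining $47,845 (= $48,425 − $580) moves to coinsurance.
Member's 20% share of $47,845 is $9,569.
So the member owes $580 + $9,569 = $10,149 before any cap.
That would bring total out-of-pocket to $10,369, past the $2,000 cap. The member is capped at $2,000 − $220 = $1,780 on this claim.

$1,780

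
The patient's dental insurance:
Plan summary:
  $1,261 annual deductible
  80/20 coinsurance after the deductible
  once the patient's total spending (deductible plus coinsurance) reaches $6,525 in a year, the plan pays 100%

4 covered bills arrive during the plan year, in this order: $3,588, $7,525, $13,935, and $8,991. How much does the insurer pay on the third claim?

$11,148

Claim 1 — $3,588: $1,261 to deductible, leaving $2,327; 20% of $2,327 = $465.40. Cost to patient: $1,726.40. OOP to date $1,726.40. Insurer: $3,588 − $1,726.40 = $1,861.60.
Claim 2 — $7,525: deductible met; 20% of $7,525 = $1,505. Patient pays $1,505; OOP now $3,231.40. Plan pays $7,525 − $1,505 = $6,020.
Claim 3 — $13,935: deductible already satisfied, so patient's share is 20% × $13,935 = $2,787. Cost to patient: $2,787. OOP to date $6,018.40. Insurer: $13,935 − $2,787 = $11,148.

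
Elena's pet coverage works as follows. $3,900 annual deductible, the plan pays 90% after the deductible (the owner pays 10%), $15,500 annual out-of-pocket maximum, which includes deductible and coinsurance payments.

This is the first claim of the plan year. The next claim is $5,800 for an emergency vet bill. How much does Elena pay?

The full $3,900 deductible is still open; $3,900 of this bill applies to it.
That leaves $5,800 − $3,900 = $1,900 for coinsurance.
Owner's 10% share of $1,900 is $190.
So the owner owes $3,900 + $190 = $4,090 before any cap.
Total out-of-pocket so far would be $0 + $4,090 = $4,090, below the $15,500 cap — no reduction.

$4,090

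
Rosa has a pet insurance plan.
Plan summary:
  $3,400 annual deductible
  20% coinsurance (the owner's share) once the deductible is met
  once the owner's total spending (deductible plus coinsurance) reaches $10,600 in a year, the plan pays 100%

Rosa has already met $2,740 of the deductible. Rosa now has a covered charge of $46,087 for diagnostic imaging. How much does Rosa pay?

$2,740 of the $3,400 deductible is already met, leaving $660.
The remaining $45,427 (= $46,087 − $660) moves to coinsurance.
20% of $45,427 = $9,085.40 falls to the owner.
That puts the owner's cost at $660 + $9,085.40 = $9,745.40 before any cap.
Adding $9,745.40 to the $2,740 already spent would give $12,485.40, which exceeds the $10,600 cap; the owner pays just $10,600 − $2,740 = $7,860.

$7,860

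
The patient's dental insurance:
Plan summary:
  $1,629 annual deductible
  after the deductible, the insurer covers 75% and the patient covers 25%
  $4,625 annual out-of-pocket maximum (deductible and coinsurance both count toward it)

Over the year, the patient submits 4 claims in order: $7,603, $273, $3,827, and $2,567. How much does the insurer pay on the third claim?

$2,870.25

Bill 1, $7,603: deductible takes $1,629, $5,974 remains; 25% of $5,974 = $1,493.50. Cost to patient: $3,122.50. OOP to date $3,122.50. Insurer: $7,603 − $3,122.50 = $4,480.50.
Bill 2, $273: deductible already satisfied, so patient's share is 25% × $273 = $68.25. Patient pays $68.25; OOP now $3,190.75. Insurer: $273 − $68.25 = $204.75.
Bill 3, $3,827: 25% coinsurance on $3,827 = $956.75. Patient pays $956.75; OOP now $4,147.50. Insurer: $3,827 − $956.75 = $2,870.25.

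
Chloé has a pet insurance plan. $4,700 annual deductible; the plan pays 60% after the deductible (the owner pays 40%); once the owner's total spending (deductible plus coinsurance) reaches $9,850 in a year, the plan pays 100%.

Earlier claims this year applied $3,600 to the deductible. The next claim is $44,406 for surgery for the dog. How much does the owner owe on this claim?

$6,250

$3,600 of the $4,700 deductible is already met, leaving $1,100.
The remaining $43,306 (= $44,406 − $1,100) moves to coinsurance.
Coinsurance: $43,306 × 40% = $17,322.40.
So the owner owes $1,100 + $17,322.40 = $18,422.40 before any cap.
Year-to-date out-of-pocket would reach $3,600 + $18,422.40 = $22,022.40, above the $9,850 maximum, so the owner pays only $9,850 − $3,600 = $6,250.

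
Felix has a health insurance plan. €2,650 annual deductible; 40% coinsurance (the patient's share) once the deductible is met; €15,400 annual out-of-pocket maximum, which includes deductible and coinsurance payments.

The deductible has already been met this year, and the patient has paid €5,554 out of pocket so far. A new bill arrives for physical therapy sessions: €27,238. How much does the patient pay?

The deductible is already satisfied, so the full bill goes to coinsurance.
40% of €27,238 = €10,895.20 falls to the patient.
Adding €10,895.20 to the €5,554 already spent would give €16,449.20, which exceeds the €15,400 cap; the patient pays just €15,400 − €5,554 = €9,846.

€9,846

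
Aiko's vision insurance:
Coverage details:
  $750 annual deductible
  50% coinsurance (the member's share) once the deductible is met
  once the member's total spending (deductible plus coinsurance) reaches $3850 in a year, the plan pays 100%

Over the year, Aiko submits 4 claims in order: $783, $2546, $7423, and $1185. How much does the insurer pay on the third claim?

Bill 1, $783: deductible takes $750, $33 remains; member's 50% is $16.50. Member pays $766.50; OOP now $766.50. Plan pays $783 − $766.50 = $16.50.
Bill 2, $2546: deductible already satisfied, so member's share is 50% × $2546 = $1273. Cost to member: $1273. OOP to date $2039.50. Insurer: $2546 − $1273 = $1273.
Bill 3, $7423: deductible already satisfied, so member's share is 50% × $7423 = $3711.50. Adding that to $2039.50 gives $5751, past the $3850 cap; member pays only $3850 − $2039.50 = $1810.50. Insurer: $7423 − $1810.50 = $5612.50.

$5612.50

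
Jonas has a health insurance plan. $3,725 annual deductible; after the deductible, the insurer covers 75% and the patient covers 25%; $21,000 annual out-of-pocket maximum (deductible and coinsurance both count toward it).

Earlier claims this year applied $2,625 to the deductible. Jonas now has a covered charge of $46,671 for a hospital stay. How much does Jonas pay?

$12,492.75

$2,625 of the $3,725 deductible is already met, leaving $1,100.
After the $1,100 deductible portion, $46,671 − $1,100 = $45,571 is subject to coinsurance.
25% of $45,571 = $11,392.75 falls to the patient.
That puts the patient's cost at $1,100 + $11,392.75 = $12,492.75 before any cap.
Cumulative spending $2,625 + $12,492.75 = $15,117.75 stays under the $21,000 maximum.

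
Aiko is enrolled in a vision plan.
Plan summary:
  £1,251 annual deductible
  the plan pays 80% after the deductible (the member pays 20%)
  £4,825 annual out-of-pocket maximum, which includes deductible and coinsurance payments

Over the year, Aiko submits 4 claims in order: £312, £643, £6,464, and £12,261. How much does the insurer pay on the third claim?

Claim 1 — £312: fully absorbed by the deductible. Cost to member: £312. OOP to date £312. Insurer: £312 − £312 = £0.
Claim 2 — £643: all of it applies to the deductible. Cost to member: £643. OOP to date £955. Insurer: £643 − £643 = £0.
Claim 3 — £6,464: deductible takes £296, £6,168 remains; 20% of £6,168 = £1,233.60. Cost to member: £1,529.60. OOP to date £2,484.60. Plan pays £6,464 − £1,529.60 = £4,934.40.

£4,934.40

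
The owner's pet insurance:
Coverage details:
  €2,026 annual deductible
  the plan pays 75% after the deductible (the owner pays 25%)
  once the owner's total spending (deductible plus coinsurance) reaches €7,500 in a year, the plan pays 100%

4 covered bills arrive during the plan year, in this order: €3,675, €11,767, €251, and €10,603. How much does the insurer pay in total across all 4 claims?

€18,796

Bill 1, €3,675: deductible takes €2,026, €1,649 remains; coinsurance €1,649 × 25% = €412.25. Cost to owner: €2,438.25. OOP to date €2,438.25. Insurer: €3,675 − €2,438.25 = €1,236.75.
Bill 2, €11,767: deductible met; 25% of €11,767 = €2,941.75. Owner owes €2,941.75 (running OOP €5,380). Insurer: €11,767 − €2,941.75 = €8,825.25.
Bill 3, €251: 25% coinsurance on €251 = €62.75. Cost to owner: €62.75. OOP to date €5,442.75. Plan pays €251 − €62.75 = €188.25.
Bill 4, €10,603: deductible met; 25% of €10,603 = €2,650.75. That would push OOP to €8,093.50, over the €7,500 cap, so owner pays €7,500 − €5,442.75 = €2,057.25. Plan pays €10,603 − €2,057.25 = €8,545.75.
Insurer total = bills − owner's total = €26,296 − €7,500 = €18,796.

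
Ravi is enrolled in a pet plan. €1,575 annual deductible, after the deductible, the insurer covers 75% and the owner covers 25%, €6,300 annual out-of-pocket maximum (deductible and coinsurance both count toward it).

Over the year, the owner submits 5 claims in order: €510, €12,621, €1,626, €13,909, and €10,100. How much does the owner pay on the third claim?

Claim 1 (€510): all of it applies to the deductible. Cost to owner: €510. OOP to date €510.
Claim 2 (€12,621): €1,065 to deductible, leaving €11,556; coinsurance €11,556 × 25% = €2,889. Owner pays €3,954; OOP now €4,464.
Claim 3 (€1,626): deductible met; 25% of €1,626 = €406.50. Cost to owner: €406.50. OOP to date €4,870.50.

€406.50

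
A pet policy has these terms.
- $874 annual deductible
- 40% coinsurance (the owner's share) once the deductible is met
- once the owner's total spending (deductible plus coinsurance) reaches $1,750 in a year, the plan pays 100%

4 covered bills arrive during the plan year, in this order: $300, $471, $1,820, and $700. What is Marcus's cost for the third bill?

Claim 1 — $300: entire amount goes to the deductible. Owner pays $300; OOP now $300.
Claim 2 — $471: fully absorbed by the deductible. Owner owes $471 (running OOP $771).
Claim 3 — $1,820: $103 to deductible, leaving $1,717; 40% of $1,717 = $686.80. Cost to owner: $789.80. OOP to date $1,560.80.

$789.80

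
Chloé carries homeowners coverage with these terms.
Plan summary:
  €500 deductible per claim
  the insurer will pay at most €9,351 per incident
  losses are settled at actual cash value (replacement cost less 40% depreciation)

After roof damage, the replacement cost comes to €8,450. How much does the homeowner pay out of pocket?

At 40% depreciation, ACV = €8,450 − €3,380 = €5,070.
Subtract the deductible: €5,070 − €500 = €4,570.
€4,570 ≤ €9,351, so the limit doesn't bind; insurer pays €4,570.
The homeowner bears the rest of the original loss: €8,450 − €4,570 = €3,880.

€3,880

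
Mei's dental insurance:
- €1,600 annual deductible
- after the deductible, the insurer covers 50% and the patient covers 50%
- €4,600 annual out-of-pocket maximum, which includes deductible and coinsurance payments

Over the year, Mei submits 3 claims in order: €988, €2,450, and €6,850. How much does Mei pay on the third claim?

#1 (€988): entire amount goes to the deductible. Patient pays €988; OOP now €988.
#2 (€2,450): €612 to deductible, leaving €1,838; coinsurance €1,838 × 50% = €919. Patient owes €1,531 (running OOP €2,519).
#3 (€6,850): 50% coinsurance on €6,850 = €3,425. Adding that to €2,519 gives €5,944, past the €4,600 cap; patient pays only €4,600 − €2,519 = €2,081.

€2,081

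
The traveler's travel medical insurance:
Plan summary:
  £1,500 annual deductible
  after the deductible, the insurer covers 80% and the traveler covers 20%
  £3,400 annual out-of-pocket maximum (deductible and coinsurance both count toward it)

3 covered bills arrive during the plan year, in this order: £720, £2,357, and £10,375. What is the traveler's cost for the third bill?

£1,584.60

Claim 1 — £720: all of it applies to the deductible. Traveler owes £720 (running OOP £720).
Claim 2 — £2,357: deductible takes £780, £1,577 remains; coinsurance £1,577 × 20% = £315.40. Cost to traveler: £1,095.40. OOP to date £1,815.40.
Claim 3 — £10,375: deductible already satisfied, so traveler's share is 20% × £10,375 = £2,075. That would push OOP to £3,890.40, over the £3,400 cap, so traveler pays £3,400 − £1,815.40 = £1,584.60.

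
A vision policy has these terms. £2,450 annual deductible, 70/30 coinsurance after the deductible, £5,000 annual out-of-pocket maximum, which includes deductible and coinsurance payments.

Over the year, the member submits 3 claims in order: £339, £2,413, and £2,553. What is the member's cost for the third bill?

£765.90

Claim 1 — £339: entire amount goes to the deductible. Member owes £339 (running OOP £339).
Claim 2 — £2,413: £2,111 finishes the deductible; £302 goes to coinsurance; coinsurance £302 × 30% = £90.60. Cost to member: £2,201.60. OOP to date £2,540.60.
Claim 3 — £2,553: 30% coinsurance on £2,553 = £765.90. Member pays £765.90; OOP now £3,306.50.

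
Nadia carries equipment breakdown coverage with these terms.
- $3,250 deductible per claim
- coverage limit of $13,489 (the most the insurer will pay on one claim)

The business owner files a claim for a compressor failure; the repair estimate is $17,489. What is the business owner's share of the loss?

Less the $3,250 deductible: $17,489 − $3,250 = $14,239.
$14,239 exceeds the $13,489 limit, so the insurer pays the limit: $13,489.
Out of pocket: $17,489 − $13,489 = $4,000.

$4,000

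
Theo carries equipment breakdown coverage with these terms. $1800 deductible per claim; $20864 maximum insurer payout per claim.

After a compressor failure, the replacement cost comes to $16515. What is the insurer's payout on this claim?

$14715

After the deductible, $16515 − $1800 = $14715 remains.
$14715 ≤ $20864, so the limit doesn't bind; insurer pays $14715.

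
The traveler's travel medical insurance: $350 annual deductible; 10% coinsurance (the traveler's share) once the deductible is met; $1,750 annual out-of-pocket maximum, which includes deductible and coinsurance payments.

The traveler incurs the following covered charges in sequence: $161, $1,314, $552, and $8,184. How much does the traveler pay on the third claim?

$55.20

#1 ($161): fully absorbed by the deductible. Traveler owes $161 (running OOP $161).
#2 ($1,314): $189 finishes the deductible; $1,125 goes to coinsurance; traveler's 10% is $112.50. Cost to traveler: $301.50. OOP to date $462.50.
#3 ($552): deductible already satisfied, so traveler's share is 10% × $552 = $55.20. Traveler pays $55.20; OOP now $517.70.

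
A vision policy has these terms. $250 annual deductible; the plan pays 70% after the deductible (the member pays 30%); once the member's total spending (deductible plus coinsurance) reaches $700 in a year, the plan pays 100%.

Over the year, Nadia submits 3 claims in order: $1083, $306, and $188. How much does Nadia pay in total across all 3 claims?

Claim 1 — $1083: $250 finishes the deductible; $833 goes to coinsurance; coinsurance $833 × 30% = $249.90. Member pays $499.90; OOP now $499.90.
Claim 2 — $306: deductible already satisfied, so member's share is 30% × $306 = $91.80. Member pays $91.80; OOP now $591.70.
Claim 3 — $188: deductible already satisfied, so member's share is 30% × $188 = $56.40. Member owes $56.40 (running OOP $648.10).
Summing the member's payments: $499.90 + $91.80 + $56.40 = $648.10.

$648.10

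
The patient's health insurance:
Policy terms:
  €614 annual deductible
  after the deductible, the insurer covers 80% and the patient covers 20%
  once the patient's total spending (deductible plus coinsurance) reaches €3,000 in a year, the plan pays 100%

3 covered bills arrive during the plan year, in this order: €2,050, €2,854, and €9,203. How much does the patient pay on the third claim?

Claim 1 — €2,050: €614 to deductible, leaving €1,436; patient's 20% is €287.20. Cost to patient: €901.20. OOP to date €901.20.
Claim 2 — €2,854: deductible met; 20% of €2,854 = €570.80. Patient pays €570.80; OOP now €1,472.
Claim 3 — €9,203: deductible already satisfied, so patient's share is 20% × €9,203 = €1,840.60. Adding that to €1,472 gives €3,312.60, past the €3,000 cap; patient pays only €3,000 − €1,472 = €1,528.

€1,528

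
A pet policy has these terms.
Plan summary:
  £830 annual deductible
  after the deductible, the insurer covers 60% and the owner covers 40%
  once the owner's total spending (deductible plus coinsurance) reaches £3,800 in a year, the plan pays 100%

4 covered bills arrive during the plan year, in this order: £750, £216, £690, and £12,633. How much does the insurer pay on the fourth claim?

Claim 1 — £750: all of it applies to the deductible. Owner owes £750 (running OOP £750). Insurer: £750 − £750 = £0.
Claim 2 — £216: £80 to deductible, leaving £136; 40% of £136 = £54.40. Owner owes £134.40 (running OOP £884.40). Insurer: £216 − £134.40 = £81.60.
Claim 3 — £690: deductible met; 40% of £690 = £276. Owner owes £276 (running OOP £1,160.40). Plan pays £690 − £276 = £414.
Claim 4 — £12,633: deductible already satisfied, so owner's share is 40% × £12,633 = £5,053.20. OOP would hit £6,213.60 > £3,800, so the cap limits the owner to £3,800 − £1,160.40 = £2,639.60. Plan pays £12,633 − £2,639.60 = £9,993.40.

£9,993.40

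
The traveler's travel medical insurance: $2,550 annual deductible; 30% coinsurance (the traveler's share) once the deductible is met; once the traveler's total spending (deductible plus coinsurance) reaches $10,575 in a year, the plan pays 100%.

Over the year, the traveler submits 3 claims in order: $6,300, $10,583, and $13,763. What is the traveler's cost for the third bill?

$3,725.10

Claim 1 ($6,300): $2,550 to deductible, leaving $3,750; coinsurance $3,750 × 30% = $1,125. Traveler pays $3,675; OOP now $3,675.
Claim 2 ($10,583): deductible met; 30% of $10,583 = $3,174.90. Traveler pays $3,174.90; OOP now $6,849.90.
Claim 3 ($13,763): deductible already satisfied, so traveler's share is 30% × $13,763 = $4,128.90. That would push OOP to $10,978.80, over the $10,575 cap, so traveler pays $10,575 − $6,849.90 = $3,725.10.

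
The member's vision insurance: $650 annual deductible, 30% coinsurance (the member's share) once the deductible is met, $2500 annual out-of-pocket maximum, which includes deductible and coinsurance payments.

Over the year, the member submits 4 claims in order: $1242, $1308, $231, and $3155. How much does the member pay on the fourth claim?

Claim 1 ($1242): $650 to deductible, leaving $592; member's 30% is $177.60. Cost to member: $827.60. OOP to date $827.60.
Claim 2 ($1308): deductible already satisfied, so member's share is 30% × $1308 = $392.40. Member pays $392.40; OOP now $1220.
Claim 3 ($231): 30% coinsurance on $231 = $69.30. Member owes $69.30 (running OOP $1289.30).
Claim 4 ($3155): deductible already satisfied, so member's share is 30% × $3155 = $946.50. Member owes $946.50 (running OOP $2235.80).

$946.50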